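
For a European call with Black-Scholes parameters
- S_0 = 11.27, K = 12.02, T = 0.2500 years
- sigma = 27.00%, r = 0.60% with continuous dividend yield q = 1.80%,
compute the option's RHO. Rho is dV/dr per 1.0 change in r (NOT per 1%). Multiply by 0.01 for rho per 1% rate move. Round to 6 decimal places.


Answer: Rho = 0.856250

Derivation:
d1 = -0.4319637115; d2 = -0.5669637115
phi(d1) = 0.3634059110; exp(-qT) = 0.9955101098; exp(-rT) = 0.9985011244
N(d2) = 0.2853694182
Rho = K*T*exp(-rT)*N(d2) = 12.0200 * 0.2500 * 0.9985011244 * 0.2853694182 = 0.856250


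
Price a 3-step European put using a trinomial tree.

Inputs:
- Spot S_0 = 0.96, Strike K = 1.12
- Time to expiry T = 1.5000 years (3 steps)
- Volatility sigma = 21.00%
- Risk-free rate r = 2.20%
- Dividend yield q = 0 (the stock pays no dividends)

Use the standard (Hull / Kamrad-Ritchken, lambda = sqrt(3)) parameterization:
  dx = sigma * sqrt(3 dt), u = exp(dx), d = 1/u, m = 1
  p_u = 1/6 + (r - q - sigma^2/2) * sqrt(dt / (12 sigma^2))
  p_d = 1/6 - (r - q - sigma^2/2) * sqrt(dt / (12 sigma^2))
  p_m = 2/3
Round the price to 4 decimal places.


dt = T/N = 0.500000; dx = sigma*sqrt(3*dt) = 0.257196
u = exp(dx) = 1.293299; d = 1/u = 0.773216
p_u = 0.166618, p_m = 0.666667, p_d = 0.166715
Discount per step: exp(-r*dt) = 0.989060
Stock lattice S(k, j) with j the centered position index:
  k=0: S(0,+0) = 0.9600
  k=1: S(1,-1) = 0.7423; S(1,+0) = 0.9600; S(1,+1) = 1.2416
  k=2: S(2,-2) = 0.5739; S(2,-1) = 0.7423; S(2,+0) = 0.9600; S(2,+1) = 1.2416; S(2,+2) = 1.6057
  k=3: S(3,-3) = 0.4438; S(3,-2) = 0.5739; S(3,-1) = 0.7423; S(3,+0) = 0.9600; S(3,+1) = 1.2416; S(3,+2) = 1.6057; S(3,+3) = 2.0767
Terminal payoffs V(N, j) = max(K - S_T, 0):
  V(3,-3) = 0.676213; V(3,-2) = 0.546051; V(3,-1) = 0.377712; V(3,+0) = 0.160000; V(3,+1) = 0.000000; V(3,+2) = 0.000000; V(3,+3) = 0.000000
Backward induction: V(k, j) = exp(-r*dt) * [p_u * V(k+1, j+1) + p_m * V(k+1, j) + p_d * V(k+1, j-1)]
  V(2,-2) = exp(-r*dt) * [p_u*0.377712 + p_m*0.546051 + p_d*0.676213] = 0.533799
  V(2,-1) = exp(-r*dt) * [p_u*0.160000 + p_m*0.377712 + p_d*0.546051] = 0.365460
  V(2,+0) = exp(-r*dt) * [p_u*0.000000 + p_m*0.160000 + p_d*0.377712] = 0.167781
  V(2,+1) = exp(-r*dt) * [p_u*0.000000 + p_m*0.000000 + p_d*0.160000] = 0.026383
  V(2,+2) = exp(-r*dt) * [p_u*0.000000 + p_m*0.000000 + p_d*0.000000] = 0.000000
  V(1,-1) = exp(-r*dt) * [p_u*0.167781 + p_m*0.365460 + p_d*0.533799] = 0.356643
  V(1,+0) = exp(-r*dt) * [p_u*0.026383 + p_m*0.167781 + p_d*0.365460] = 0.175239
  V(1,+1) = exp(-r*dt) * [p_u*0.000000 + p_m*0.026383 + p_d*0.167781] = 0.045062
  V(0,+0) = exp(-r*dt) * [p_u*0.045062 + p_m*0.175239 + p_d*0.356643] = 0.181782

Answer: Price = V(0,0) = 0.1818


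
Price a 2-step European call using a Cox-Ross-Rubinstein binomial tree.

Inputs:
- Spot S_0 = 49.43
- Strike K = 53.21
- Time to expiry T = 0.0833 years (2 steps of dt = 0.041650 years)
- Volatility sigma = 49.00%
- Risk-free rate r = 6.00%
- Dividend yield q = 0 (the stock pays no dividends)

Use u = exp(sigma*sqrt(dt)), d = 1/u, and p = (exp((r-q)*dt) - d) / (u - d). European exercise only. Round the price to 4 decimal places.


dt = T/N = 0.041650
u = exp(sigma*sqrt(dt)) = 1.105172; d = 1/u = 0.904837
p = (exp((r-q)*dt) - d) / (u - d) = 0.487510
Discount per step: exp(-r*dt) = 0.997504
Stock lattice S(k, i) with i counting down-moves:
  k=0: S(0,0) = 49.4300
  k=1: S(1,0) = 54.6286; S(1,1) = 44.7261
  k=2: S(2,0) = 60.3740; S(2,1) = 49.4300; S(2,2) = 40.4698
Terminal payoffs V(N, i) = max(S_T - K, 0):
  V(2,0) = 7.164038; V(2,1) = 0.000000; V(2,2) = 0.000000
Backward induction: V(k, i) = exp(-r*dt) * [p * V(k+1, i) + (1-p) * V(k+1, i+1)].
  V(1,0) = exp(-r*dt) * [p*7.164038 + (1-p)*0.000000] = 3.483825
  V(1,1) = exp(-r*dt) * [p*0.000000 + (1-p)*0.000000] = 0.000000
  V(0,0) = exp(-r*dt) * [p*3.483825 + (1-p)*0.000000] = 1.694162

Answer: Price = V(0,0) = 1.6942


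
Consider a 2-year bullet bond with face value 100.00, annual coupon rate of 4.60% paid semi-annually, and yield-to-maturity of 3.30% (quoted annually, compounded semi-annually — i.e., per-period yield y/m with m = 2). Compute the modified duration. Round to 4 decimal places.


Coupon per period c = face * coupon_rate / m = 2.300000
Periods per year m = 2; per-period yield y/m = 0.016500
Number of cashflows N = 4
Cashflows (t years, CF_t, discount factor 1/(1+y/m)^(m*t), PV):
  t = 0.5000: CF_t = 2.300000, DF = 0.983768, PV = 2.262666
  t = 1.0000: CF_t = 2.300000, DF = 0.967799, PV = 2.225938
  t = 1.5000: CF_t = 2.300000, DF = 0.952090, PV = 2.189806
  t = 2.0000: CF_t = 102.300000, DF = 0.936635, PV = 95.817779
Price P = sum_t PV_t = 102.496190
First compute Macaulay numerator sum_t t * PV_t:
  t * PV_t at t = 0.5000: 1.131333
  t * PV_t at t = 1.0000: 2.225938
  t * PV_t at t = 1.5000: 3.284709
  t * PV_t at t = 2.0000: 191.635559
Macaulay duration D = 198.277539 / 102.496190 = 1.934487
Modified duration = D / (1 + y/m) = 1.934487 / (1 + 0.016500) = 1.903086

Answer: Modified duration = 1.9031


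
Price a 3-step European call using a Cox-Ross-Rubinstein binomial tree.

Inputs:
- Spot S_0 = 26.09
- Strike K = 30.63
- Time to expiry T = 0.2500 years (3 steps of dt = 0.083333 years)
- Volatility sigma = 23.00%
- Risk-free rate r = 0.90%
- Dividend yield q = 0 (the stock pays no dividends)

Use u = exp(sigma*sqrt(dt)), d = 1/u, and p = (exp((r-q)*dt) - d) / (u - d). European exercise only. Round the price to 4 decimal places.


Answer: Price = V(0,0) = 0.1413

Derivation:
dt = T/N = 0.083333
u = exp(sigma*sqrt(dt)) = 1.068649; d = 1/u = 0.935761
p = (exp((r-q)*dt) - d) / (u - d) = 0.489053
Discount per step: exp(-r*dt) = 0.999250
Stock lattice S(k, i) with i counting down-moves:
  k=0: S(0,0) = 26.0900
  k=1: S(1,0) = 27.8811; S(1,1) = 24.4140
  k=2: S(2,0) = 29.7951; S(2,1) = 26.0900; S(2,2) = 22.8457
  k=3: S(3,0) = 31.8405; S(3,1) = 27.8811; S(3,2) = 24.4140; S(3,3) = 21.3781
Terminal payoffs V(N, i) = max(S_T - K, 0):
  V(3,0) = 1.210464; V(3,1) = 0.000000; V(3,2) = 0.000000; V(3,3) = 0.000000
Backward induction: V(k, i) = exp(-r*dt) * [p * V(k+1, i) + (1-p) * V(k+1, i+1)].
  V(2,0) = exp(-r*dt) * [p*1.210464 + (1-p)*0.000000] = 0.591538
  V(2,1) = exp(-r*dt) * [p*0.000000 + (1-p)*0.000000] = 0.000000
  V(2,2) = exp(-r*dt) * [p*0.000000 + (1-p)*0.000000] = 0.000000
  V(1,0) = exp(-r*dt) * [p*0.591538 + (1-p)*0.000000] = 0.289077
  V(1,1) = exp(-r*dt) * [p*0.000000 + (1-p)*0.000000] = 0.000000
  V(0,0) = exp(-r*dt) * [p*0.289077 + (1-p)*0.000000] = 0.141268


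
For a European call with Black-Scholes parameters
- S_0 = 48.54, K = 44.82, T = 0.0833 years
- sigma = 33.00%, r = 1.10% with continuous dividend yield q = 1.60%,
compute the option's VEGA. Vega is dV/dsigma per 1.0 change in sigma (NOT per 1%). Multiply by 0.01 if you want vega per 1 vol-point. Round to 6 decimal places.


Answer: Vega = 3.788266

Derivation:
d1 = 0.8804034467; d2 = 0.7851597067
phi(d1) = 0.2707678012; exp(-qT) = 0.9986680878; exp(-rT) = 0.9990841197
Vega = S * exp(-qT) * phi(d1) * sqrt(T) = 48.5400 * 0.9986680878 * 0.2707678012 * 0.2886173938 = 3.788266


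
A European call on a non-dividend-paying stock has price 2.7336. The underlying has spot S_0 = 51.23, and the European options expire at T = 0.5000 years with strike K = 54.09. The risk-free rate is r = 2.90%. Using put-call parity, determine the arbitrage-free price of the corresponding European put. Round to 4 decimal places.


Put-call parity: C - P = S_0 * exp(-qT) - K * exp(-rT).
S_0 * exp(-qT) = 51.2300 * 1.00000000 = 51.23000000
K * exp(-rT) = 54.0900 * 0.98560462 = 53.31135383
P = C - S*exp(-qT) + K*exp(-rT)
P = 2.7336 - 51.23000000 + 53.31135383 = 4.8150

Answer: Put price = 4.8150


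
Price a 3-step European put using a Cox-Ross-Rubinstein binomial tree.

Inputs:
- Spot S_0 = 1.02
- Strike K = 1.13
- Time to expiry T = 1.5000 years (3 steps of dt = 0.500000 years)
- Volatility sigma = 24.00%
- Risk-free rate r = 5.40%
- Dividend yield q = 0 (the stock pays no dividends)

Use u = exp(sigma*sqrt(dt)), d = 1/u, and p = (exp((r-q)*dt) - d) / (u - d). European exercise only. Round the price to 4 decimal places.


Answer: Price = V(0,0) = 0.1326

Derivation:
dt = T/N = 0.500000
u = exp(sigma*sqrt(dt)) = 1.184956; d = 1/u = 0.843913
p = (exp((r-q)*dt) - d) / (u - d) = 0.537923
Discount per step: exp(-r*dt) = 0.973361
Stock lattice S(k, i) with i counting down-moves:
  k=0: S(0,0) = 1.0200
  k=1: S(1,0) = 1.2087; S(1,1) = 0.8608
  k=2: S(2,0) = 1.4322; S(2,1) = 1.0200; S(2,2) = 0.7264
  k=3: S(3,0) = 1.6971; S(3,1) = 1.2087; S(3,2) = 0.8608; S(3,3) = 0.6130
Terminal payoffs V(N, i) = max(K - S_T, 0):
  V(3,0) = 0.000000; V(3,1) = 0.000000; V(3,2) = 0.269209; V(3,3) = 0.516953
Backward induction: V(k, i) = exp(-r*dt) * [p * V(k+1, i) + (1-p) * V(k+1, i+1)].
  V(2,0) = exp(-r*dt) * [p*0.000000 + (1-p)*0.000000] = 0.000000
  V(2,1) = exp(-r*dt) * [p*0.000000 + (1-p)*0.269209] = 0.121081
  V(2,2) = exp(-r*dt) * [p*0.269209 + (1-p)*0.516953] = 0.373465
  V(1,0) = exp(-r*dt) * [p*0.000000 + (1-p)*0.121081] = 0.054459
  V(1,1) = exp(-r*dt) * [p*0.121081 + (1-p)*0.373465] = 0.231370
  V(0,0) = exp(-r*dt) * [p*0.054459 + (1-p)*0.231370] = 0.132577


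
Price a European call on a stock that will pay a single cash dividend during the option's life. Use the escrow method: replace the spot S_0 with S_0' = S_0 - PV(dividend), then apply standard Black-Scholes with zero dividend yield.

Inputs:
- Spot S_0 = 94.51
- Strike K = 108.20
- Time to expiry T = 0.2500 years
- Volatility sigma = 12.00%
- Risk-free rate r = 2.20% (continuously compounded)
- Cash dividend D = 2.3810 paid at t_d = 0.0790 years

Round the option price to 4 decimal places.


Answer: Price = 0.0091

Derivation:
PV(D) = D * exp(-r * t_d) = 2.3810 * 0.99826351 = 2.37686542
S_0' = S_0 - PV(D) = 94.5100 - 2.37686542 = 92.13313458
d1 = (ln(S_0'/K) + (r + sigma^2/2)*T) / (sigma*sqrt(T)) = -2.55744534
d2 = d1 - sigma*sqrt(T) = -2.61744534
exp(-rT) = 0.99451510
N(d1) = 0.00527221; N(d2) = 0.00442953
C = S_0' * N(d1) - K * exp(-rT) * N(d2) = 92.13313458 * 0.00527221 - 108.2000 * 0.99451510 * 0.00442953 = 0.0091


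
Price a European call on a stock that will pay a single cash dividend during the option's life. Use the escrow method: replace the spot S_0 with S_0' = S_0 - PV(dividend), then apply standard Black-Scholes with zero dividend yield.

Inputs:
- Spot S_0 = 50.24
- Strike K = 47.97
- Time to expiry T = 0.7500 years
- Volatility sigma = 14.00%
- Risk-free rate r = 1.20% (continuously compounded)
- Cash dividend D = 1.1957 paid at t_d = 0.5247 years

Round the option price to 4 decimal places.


PV(D) = D * exp(-r * t_d) = 1.1957 * 0.99372338 = 1.18819505
S_0' = S_0 - PV(D) = 50.2400 - 1.18819505 = 49.05180495
d1 = (ln(S_0'/K) + (r + sigma^2/2)*T) / (sigma*sqrt(T)) = 0.31878946
d2 = d1 - sigma*sqrt(T) = 0.19754590
exp(-rT) = 0.99104038
N(d1) = 0.62505691; N(d2) = 0.57829982
C = S_0' * N(d1) - K * exp(-rT) * N(d2) = 49.05180495 * 0.62505691 - 47.9700 * 0.99104038 * 0.57829982 = 3.1677

Answer: Price = 3.1677


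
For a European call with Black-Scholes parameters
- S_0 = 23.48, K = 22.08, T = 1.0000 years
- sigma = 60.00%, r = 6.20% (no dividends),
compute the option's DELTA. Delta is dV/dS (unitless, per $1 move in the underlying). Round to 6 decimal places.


Answer: Delta = 0.693500

Derivation:
d1 = 0.5057946226; d2 = -0.0942053774
phi(d1) = 0.3510408666; exp(-qT) = 1.0000000000; exp(-rT) = 0.9398828868
N(d1) = 0.6934995830
Delta = exp(-qT) * N(d1) = 1.0000000000 * 0.6934995830 = 0.693500


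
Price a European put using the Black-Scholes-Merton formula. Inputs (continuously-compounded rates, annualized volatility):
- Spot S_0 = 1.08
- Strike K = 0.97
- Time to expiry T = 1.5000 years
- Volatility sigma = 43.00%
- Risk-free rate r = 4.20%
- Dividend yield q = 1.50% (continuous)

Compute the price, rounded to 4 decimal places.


Answer: Price = 0.1394

Derivation:
d1 = (ln(S/K) + (r - q + 0.5*sigma^2) * T) / (sigma * sqrt(T)) = 0.54419544
d2 = d1 - sigma * sqrt(T) = 0.01755515
exp(-rT) = 0.93894347; exp(-qT) = 0.97775124
P = K * exp(-rT) * N(-d2) - S_0 * exp(-qT) * N(-d1)
N(-d1) = 0.29315349; N(-d2) = 0.49299687
P = 0.9700 * 0.93894347 * 0.49299687 - 1.0800 * 0.97775124 * 0.29315349 = 0.1394


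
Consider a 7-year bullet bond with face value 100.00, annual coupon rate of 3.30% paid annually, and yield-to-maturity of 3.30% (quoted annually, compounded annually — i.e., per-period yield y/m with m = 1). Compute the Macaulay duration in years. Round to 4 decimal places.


Answer: Macaulay duration = 6.3637 years

Derivation:
Coupon per period c = face * coupon_rate / m = 3.300000
Periods per year m = 1; per-period yield y/m = 0.033000
Number of cashflows N = 7
Cashflows (t years, CF_t, discount factor 1/(1+y/m)^(m*t), PV):
  t = 1.0000: CF_t = 3.300000, DF = 0.968054, PV = 3.194579
  t = 2.0000: CF_t = 3.300000, DF = 0.937129, PV = 3.092526
  t = 3.0000: CF_t = 3.300000, DF = 0.907192, PV = 2.993732
  t = 4.0000: CF_t = 3.300000, DF = 0.878211, PV = 2.898095
  t = 5.0000: CF_t = 3.300000, DF = 0.850156, PV = 2.805513
  t = 6.0000: CF_t = 3.300000, DF = 0.822997, PV = 2.715889
  t = 7.0000: CF_t = 103.300000, DF = 0.796705, PV = 82.299666
Price P = sum_t PV_t = 100.000000
Macaulay numerator sum_t t * PV_t:
  t * PV_t at t = 1.0000: 3.194579
  t * PV_t at t = 2.0000: 6.185051
  t * PV_t at t = 3.0000: 8.981197
  t * PV_t at t = 4.0000: 11.592381
  t * PV_t at t = 5.0000: 14.027567
  t * PV_t at t = 6.0000: 16.295334
  t * PV_t at t = 7.0000: 576.097660
Macaulay duration D = (sum_t t * PV_t) / P = 636.373768 / 100.000000 = 6.363738


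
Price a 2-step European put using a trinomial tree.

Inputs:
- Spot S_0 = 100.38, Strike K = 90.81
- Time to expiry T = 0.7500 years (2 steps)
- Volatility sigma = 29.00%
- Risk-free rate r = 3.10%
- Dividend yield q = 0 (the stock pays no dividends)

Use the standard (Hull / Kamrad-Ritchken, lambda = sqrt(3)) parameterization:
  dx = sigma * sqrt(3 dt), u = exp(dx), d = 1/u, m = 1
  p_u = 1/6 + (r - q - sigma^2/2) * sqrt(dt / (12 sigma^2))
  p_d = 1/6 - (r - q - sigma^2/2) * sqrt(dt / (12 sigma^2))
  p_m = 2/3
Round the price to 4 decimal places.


dt = T/N = 0.375000; dx = sigma*sqrt(3*dt) = 0.307591
u = exp(dx) = 1.360145; d = 1/u = 0.735216
p_u = 0.159931, p_m = 0.666667, p_d = 0.173402
Discount per step: exp(-r*dt) = 0.988442
Stock lattice S(k, j) with j the centered position index:
  k=0: S(0,+0) = 100.3800
  k=1: S(1,-1) = 73.8009; S(1,+0) = 100.3800; S(1,+1) = 136.5314
  k=2: S(2,-2) = 54.2596; S(2,-1) = 73.8009; S(2,+0) = 100.3800; S(2,+1) = 136.5314; S(2,+2) = 185.7025
Terminal payoffs V(N, j) = max(K - S_T, 0):
  V(2,-2) = 36.550392; V(2,-1) = 17.009055; V(2,+0) = 0.000000; V(2,+1) = 0.000000; V(2,+2) = 0.000000
Backward induction: V(k, j) = exp(-r*dt) * [p_u * V(k+1, j+1) + p_m * V(k+1, j) + p_d * V(k+1, j-1)]
  V(1,-1) = exp(-r*dt) * [p_u*0.000000 + p_m*17.009055 + p_d*36.550392] = 17.472990
  V(1,+0) = exp(-r*dt) * [p_u*0.000000 + p_m*0.000000 + p_d*17.009055] = 2.915324
  V(1,+1) = exp(-r*dt) * [p_u*0.000000 + p_m*0.000000 + p_d*0.000000] = 0.000000
  V(0,+0) = exp(-r*dt) * [p_u*0.000000 + p_m*2.915324 + p_d*17.472990] = 4.915928

Answer: Price = V(0,0) = 4.9159


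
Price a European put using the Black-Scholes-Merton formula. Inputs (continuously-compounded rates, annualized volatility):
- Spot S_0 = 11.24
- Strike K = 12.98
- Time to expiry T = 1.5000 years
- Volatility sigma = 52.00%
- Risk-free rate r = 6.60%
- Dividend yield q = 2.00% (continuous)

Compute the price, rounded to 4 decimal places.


d1 = (ln(S/K) + (r - q + 0.5*sigma^2) * T) / (sigma * sqrt(T)) = 0.20077829
d2 = d1 - sigma * sqrt(T) = -0.43608904
exp(-rT) = 0.90574271; exp(-qT) = 0.97044553
P = K * exp(-rT) * N(-d2) - S_0 * exp(-qT) * N(-d1)
N(-d1) = 0.42043597; N(-d2) = 0.66861394
P = 12.9800 * 0.90574271 * 0.66861394 - 11.2400 * 0.97044553 * 0.42043597 = 3.2746

Answer: Price = 3.2746


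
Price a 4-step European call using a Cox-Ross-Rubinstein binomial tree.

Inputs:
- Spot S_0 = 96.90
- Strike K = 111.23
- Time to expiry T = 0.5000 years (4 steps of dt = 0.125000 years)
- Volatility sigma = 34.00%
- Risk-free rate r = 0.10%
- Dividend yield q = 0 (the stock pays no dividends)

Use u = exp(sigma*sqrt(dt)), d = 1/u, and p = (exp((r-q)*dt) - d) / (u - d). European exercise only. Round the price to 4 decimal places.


Answer: Price = V(0,0) = 4.8756

Derivation:
dt = T/N = 0.125000
u = exp(sigma*sqrt(dt)) = 1.127732; d = 1/u = 0.886736
p = (exp((r-q)*dt) - d) / (u - d) = 0.470503
Discount per step: exp(-r*dt) = 0.999875
Stock lattice S(k, i) with i counting down-moves:
  k=0: S(0,0) = 96.9000
  k=1: S(1,0) = 109.2772; S(1,1) = 85.9247
  k=2: S(2,0) = 123.2353; S(2,1) = 96.9000; S(2,2) = 76.1925
  k=3: S(3,0) = 138.9764; S(3,1) = 109.2772; S(3,2) = 85.9247; S(3,3) = 67.5626
  k=4: S(4,0) = 156.7280; S(4,1) = 123.2353; S(4,2) = 96.9000; S(4,3) = 76.1925; S(4,4) = 59.9102
Terminal payoffs V(N, i) = max(S_T - K, 0):
  V(4,0) = 45.498049; V(4,1) = 12.005336; V(4,2) = 0.000000; V(4,3) = 0.000000; V(4,4) = 0.000000
Backward induction: V(k, i) = exp(-r*dt) * [p * V(k+1, i) + (1-p) * V(k+1, i+1)].
  V(3,0) = exp(-r*dt) * [p*45.498049 + (1-p)*12.005336] = 27.760281
  V(3,1) = exp(-r*dt) * [p*12.005336 + (1-p)*0.000000] = 5.647838
  V(3,2) = exp(-r*dt) * [p*0.000000 + (1-p)*0.000000] = 0.000000
  V(3,3) = exp(-r*dt) * [p*0.000000 + (1-p)*0.000000] = 0.000000
  V(2,0) = exp(-r*dt) * [p*27.760281 + (1-p)*5.647838] = 16.049798
  V(2,1) = exp(-r*dt) * [p*5.647838 + (1-p)*0.000000] = 2.656992
  V(2,2) = exp(-r*dt) * [p*0.000000 + (1-p)*0.000000] = 0.000000
  V(1,0) = exp(-r*dt) * [p*16.049798 + (1-p)*2.656992] = 8.957225
  V(1,1) = exp(-r*dt) * [p*2.656992 + (1-p)*0.000000] = 1.249966
  V(0,0) = exp(-r*dt) * [p*8.957225 + (1-p)*1.249966] = 4.875643


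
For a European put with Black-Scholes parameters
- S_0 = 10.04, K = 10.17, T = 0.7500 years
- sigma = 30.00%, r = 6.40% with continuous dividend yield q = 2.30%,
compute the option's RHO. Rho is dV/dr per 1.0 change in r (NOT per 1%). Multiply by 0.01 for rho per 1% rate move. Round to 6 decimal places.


d1 = 0.1987428389; d2 = -0.0610647822
phi(d1) = 0.3911407180; exp(-qT) = 0.9828979294; exp(-rT) = 0.9531337871
N(-d2) = 0.5243461917
Rho = -K*T*exp(-rT)*N(-d2) = -10.1700 * 0.7500 * 0.9531337871 * 0.5243461917 = -3.812011

Answer: Rho = -3.812011


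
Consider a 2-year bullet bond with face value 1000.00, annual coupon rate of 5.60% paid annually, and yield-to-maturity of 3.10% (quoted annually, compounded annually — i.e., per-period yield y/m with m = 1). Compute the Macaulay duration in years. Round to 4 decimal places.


Coupon per period c = face * coupon_rate / m = 56.000000
Periods per year m = 1; per-period yield y/m = 0.031000
Number of cashflows N = 2
Cashflows (t years, CF_t, discount factor 1/(1+y/m)^(m*t), PV):
  t = 1.0000: CF_t = 56.000000, DF = 0.969932, PV = 54.316198
  t = 2.0000: CF_t = 1056.000000, DF = 0.940768, PV = 993.451312
Price P = sum_t PV_t = 1047.767510
Macaulay numerator sum_t t * PV_t:
  t * PV_t at t = 1.0000: 54.316198
  t * PV_t at t = 2.0000: 1986.902624
Macaulay duration D = (sum_t t * PV_t) / P = 2041.218822 / 1047.767510 = 1.948160

Answer: Macaulay duration = 1.9482 years


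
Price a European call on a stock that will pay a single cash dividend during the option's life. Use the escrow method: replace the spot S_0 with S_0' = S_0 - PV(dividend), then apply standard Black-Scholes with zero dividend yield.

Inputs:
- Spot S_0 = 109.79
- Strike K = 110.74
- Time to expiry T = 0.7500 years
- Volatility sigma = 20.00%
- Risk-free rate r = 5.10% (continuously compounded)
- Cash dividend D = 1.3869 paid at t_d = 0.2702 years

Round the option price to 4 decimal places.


PV(D) = D * exp(-r * t_d) = 1.3869 * 0.98631431 = 1.36791932
S_0' = S_0 - PV(D) = 109.7900 - 1.36791932 = 108.42208068
d1 = (ln(S_0'/K) + (r + sigma^2/2)*T) / (sigma*sqrt(T)) = 0.18531011
d2 = d1 - sigma*sqrt(T) = 0.01210503
exp(-rT) = 0.96247229
N(d1) = 0.57350710; N(d2) = 0.50482909
C = S_0' * N(d1) - K * exp(-rT) * N(d2) = 108.42208068 * 0.57350710 - 110.7400 * 0.96247229 * 0.50482909 = 8.3740

Answer: Price = 8.3740


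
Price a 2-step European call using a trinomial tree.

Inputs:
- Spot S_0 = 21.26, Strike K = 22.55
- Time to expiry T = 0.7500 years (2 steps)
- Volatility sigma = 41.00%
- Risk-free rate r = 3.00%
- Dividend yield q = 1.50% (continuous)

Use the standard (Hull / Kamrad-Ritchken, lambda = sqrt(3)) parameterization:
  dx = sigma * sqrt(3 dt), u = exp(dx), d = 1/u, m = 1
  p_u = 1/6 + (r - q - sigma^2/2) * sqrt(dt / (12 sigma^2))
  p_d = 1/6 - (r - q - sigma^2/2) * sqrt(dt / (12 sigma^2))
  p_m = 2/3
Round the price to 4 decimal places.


dt = T/N = 0.375000; dx = sigma*sqrt(3*dt) = 0.434871
u = exp(dx) = 1.544763; d = 1/u = 0.647348
p_u = 0.136895, p_m = 0.666667, p_d = 0.196438
Discount per step: exp(-r*dt) = 0.988813
Stock lattice S(k, j) with j the centered position index:
  k=0: S(0,+0) = 21.2600
  k=1: S(1,-1) = 13.7626; S(1,+0) = 21.2600; S(1,+1) = 32.8417
  k=2: S(2,-2) = 8.9092; S(2,-1) = 13.7626; S(2,+0) = 21.2600; S(2,+1) = 32.8417; S(2,+2) = 50.7326
Terminal payoffs V(N, j) = max(S_T - K, 0):
  V(2,-2) = 0.000000; V(2,-1) = 0.000000; V(2,+0) = 0.000000; V(2,+1) = 10.291667; V(2,+2) = 28.182601
Backward induction: V(k, j) = exp(-r*dt) * [p_u * V(k+1, j+1) + p_m * V(k+1, j) + p_d * V(k+1, j-1)]
  V(1,-1) = exp(-r*dt) * [p_u*0.000000 + p_m*0.000000 + p_d*0.000000] = 0.000000
  V(1,+0) = exp(-r*dt) * [p_u*10.291667 + p_m*0.000000 + p_d*0.000000] = 1.393116
  V(1,+1) = exp(-r*dt) * [p_u*28.182601 + p_m*10.291667 + p_d*0.000000] = 10.599250
  V(0,+0) = exp(-r*dt) * [p_u*10.599250 + p_m*1.393116 + p_d*0.000000] = 2.353105

Answer: Price = V(0,0) = 2.3531


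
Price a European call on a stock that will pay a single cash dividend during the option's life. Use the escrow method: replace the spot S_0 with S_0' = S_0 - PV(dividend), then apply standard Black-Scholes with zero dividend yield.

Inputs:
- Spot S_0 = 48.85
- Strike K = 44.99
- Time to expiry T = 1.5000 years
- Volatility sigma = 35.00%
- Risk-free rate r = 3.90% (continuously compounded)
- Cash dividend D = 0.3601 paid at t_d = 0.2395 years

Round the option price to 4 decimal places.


PV(D) = D * exp(-r * t_d) = 0.3601 * 0.99070299 = 0.35675215
S_0' = S_0 - PV(D) = 48.8500 - 0.35675215 = 48.49324785
d1 = (ln(S_0'/K) + (r + sigma^2/2)*T) / (sigma*sqrt(T)) = 0.52572891
d2 = d1 - sigma*sqrt(T) = 0.09706821
exp(-rT) = 0.94317824
N(d1) = 0.70046171; N(d2) = 0.53866389
C = S_0' * N(d1) - K * exp(-rT) * N(d2) = 48.49324785 * 0.70046171 - 44.9900 * 0.94317824 * 0.53866389 = 11.1102

Answer: Price = 11.1102


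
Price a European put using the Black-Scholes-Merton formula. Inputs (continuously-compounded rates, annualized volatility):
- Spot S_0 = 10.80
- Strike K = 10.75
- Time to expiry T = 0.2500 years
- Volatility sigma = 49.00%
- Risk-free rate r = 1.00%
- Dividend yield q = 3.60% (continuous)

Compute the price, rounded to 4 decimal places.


Answer: Price = 1.0545

Derivation:
d1 = (ln(S/K) + (r - q + 0.5*sigma^2) * T) / (sigma * sqrt(T)) = 0.11490971
d2 = d1 - sigma * sqrt(T) = -0.13009029
exp(-rT) = 0.99750312; exp(-qT) = 0.99104038
P = K * exp(-rT) * N(-d2) - S_0 * exp(-qT) * N(-d1)
N(-d1) = 0.45425834; N(-d2) = 0.55175250
P = 10.7500 * 0.99750312 * 0.55175250 - 10.8000 * 0.99104038 * 0.45425834 = 1.0545


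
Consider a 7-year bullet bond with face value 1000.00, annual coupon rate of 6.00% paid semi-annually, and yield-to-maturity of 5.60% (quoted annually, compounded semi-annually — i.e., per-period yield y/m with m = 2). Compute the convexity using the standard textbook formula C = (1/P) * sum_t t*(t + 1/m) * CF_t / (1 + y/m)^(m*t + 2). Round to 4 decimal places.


Coupon per period c = face * coupon_rate / m = 30.000000
Periods per year m = 2; per-period yield y/m = 0.028000
Number of cashflows N = 14
Cashflows (t years, CF_t, discount factor 1/(1+y/m)^(m*t), PV):
  t = 0.5000: CF_t = 30.000000, DF = 0.972763, PV = 29.182879
  t = 1.0000: CF_t = 30.000000, DF = 0.946267, PV = 28.388015
  t = 1.5000: CF_t = 30.000000, DF = 0.920493, PV = 27.614801
  t = 2.0000: CF_t = 30.000000, DF = 0.895422, PV = 26.862646
  t = 2.5000: CF_t = 30.000000, DF = 0.871033, PV = 26.130979
  t = 3.0000: CF_t = 30.000000, DF = 0.847308, PV = 25.419240
  t = 3.5000: CF_t = 30.000000, DF = 0.824230, PV = 24.726887
  t = 4.0000: CF_t = 30.000000, DF = 0.801780, PV = 24.053392
  t = 4.5000: CF_t = 30.000000, DF = 0.779941, PV = 23.398242
  t = 5.0000: CF_t = 30.000000, DF = 0.758698, PV = 22.760936
  t = 5.5000: CF_t = 30.000000, DF = 0.738033, PV = 22.140988
  t = 6.0000: CF_t = 30.000000, DF = 0.717931, PV = 21.537926
  t = 6.5000: CF_t = 30.000000, DF = 0.698376, PV = 20.951290
  t = 7.0000: CF_t = 1030.000000, DF = 0.679354, PV = 699.735036
Price P = sum_t PV_t = 1022.903257
Convexity numerator sum_t t*(t + 1/m) * CF_t / (1+y/m)^(m*t + 2):
  t = 0.5000: term = 13.807400
  t = 1.0000: term = 40.293970
  t = 1.5000: term = 78.392937
  t = 2.0000: term = 127.096202
  t = 2.5000: term = 185.451656
  t = 3.0000: term = 252.560621
  t = 3.5000: term = 327.575384
  t = 4.0000: term = 409.696839
  t = 4.5000: term = 498.172226
  t = 5.0000: term = 592.292963
  t = 5.5000: term = 691.392563
  t = 6.0000: term = 794.844652
  t = 6.5000: term = 902.061051
  t = 7.0000: term = 34762.155149
Convexity = (1/P) * sum = 39675.793613 / 1022.903257 = 38.787435

Answer: Convexity = 38.7874


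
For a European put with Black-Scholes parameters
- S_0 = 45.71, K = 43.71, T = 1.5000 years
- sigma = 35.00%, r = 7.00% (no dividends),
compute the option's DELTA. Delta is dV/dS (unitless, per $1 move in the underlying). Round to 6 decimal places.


d1 = 0.5636513463; d2 = 0.1349906413
phi(d1) = 0.3403468776; exp(-qT) = 1.0000000000; exp(-rT) = 0.9003245226
N(-d1) = 0.2864957176
Delta = -exp(-qT) * N(-d1) = -1.0000000000 * 0.2864957176 = -0.286496

Answer: Delta = -0.286496


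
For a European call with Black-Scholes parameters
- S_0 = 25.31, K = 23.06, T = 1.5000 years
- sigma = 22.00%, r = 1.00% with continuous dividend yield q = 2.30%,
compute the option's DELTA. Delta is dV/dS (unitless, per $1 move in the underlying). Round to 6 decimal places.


d1 = 0.4078773773; d2 = 0.1384335056
phi(d1) = 0.3671001754; exp(-qT) = 0.9660883397; exp(-rT) = 0.9851119396
N(d1) = 0.6583181489
Delta = exp(-qT) * N(d1) = 0.9660883397 * 0.6583181489 = 0.635993

Answer: Delta = 0.635993


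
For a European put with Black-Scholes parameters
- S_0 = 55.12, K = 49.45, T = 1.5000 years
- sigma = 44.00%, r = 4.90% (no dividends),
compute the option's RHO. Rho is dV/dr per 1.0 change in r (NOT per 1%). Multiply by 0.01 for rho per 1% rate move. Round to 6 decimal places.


Answer: Rho = -32.580650

Derivation:
d1 = 0.6072703873; d2 = 0.0683826439
phi(d1) = 0.3317653972; exp(-qT) = 1.0000000000; exp(-rT) = 0.9291361458
N(-d2) = 0.4727405188
Rho = -K*T*exp(-rT)*N(-d2) = -49.4500 * 1.5000 * 0.9291361458 * 0.4727405188 = -32.580650


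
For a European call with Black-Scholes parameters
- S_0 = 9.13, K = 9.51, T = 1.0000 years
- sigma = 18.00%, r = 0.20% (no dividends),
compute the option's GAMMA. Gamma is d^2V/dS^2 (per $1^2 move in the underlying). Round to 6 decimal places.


Answer: Gamma = 0.240852

Derivation:
d1 = -0.1254343442; d2 = -0.3054343442
phi(d1) = 0.3958161590; exp(-qT) = 1.0000000000; exp(-rT) = 0.9980019987
Gamma = exp(-qT) * phi(d1) / (S * sigma * sqrt(T)) = 1.0000000000 * 0.3958161590 / (9.1300 * 0.1800 * 1.0000000000) = 0.240852


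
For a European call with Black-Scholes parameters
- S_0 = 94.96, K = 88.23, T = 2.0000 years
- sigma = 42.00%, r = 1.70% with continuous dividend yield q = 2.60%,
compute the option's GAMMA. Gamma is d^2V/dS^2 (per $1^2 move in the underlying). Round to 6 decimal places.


d1 = 0.3904386209; d2 = -0.2035310752
phi(d1) = 0.3696644075; exp(-qT) = 0.9493288668; exp(-rT) = 0.9665715046
Gamma = exp(-qT) * phi(d1) / (S * sigma * sqrt(T)) = 0.9493288668 * 0.3696644075 / (94.9600 * 0.4200 * 1.4142135624) = 0.006222

Answer: Gamma = 0.006222


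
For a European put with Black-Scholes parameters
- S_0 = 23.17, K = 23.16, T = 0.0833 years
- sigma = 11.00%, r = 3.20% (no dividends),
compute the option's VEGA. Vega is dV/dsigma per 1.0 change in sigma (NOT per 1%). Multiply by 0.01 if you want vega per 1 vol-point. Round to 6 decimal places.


d1 = 0.1134326752; d2 = 0.0816847619
phi(d1) = 0.3963839292; exp(-qT) = 1.0000000000; exp(-rT) = 0.9973379496
Vega = S * exp(-qT) * phi(d1) * sqrt(T) = 23.1700 * 1.0000000000 * 0.3963839292 * 0.2886173938 = 2.650724

Answer: Vega = 2.650724


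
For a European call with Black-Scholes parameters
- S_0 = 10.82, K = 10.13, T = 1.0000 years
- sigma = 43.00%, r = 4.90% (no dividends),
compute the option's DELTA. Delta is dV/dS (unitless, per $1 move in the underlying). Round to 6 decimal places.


Answer: Delta = 0.685167

Derivation:
d1 = 0.4821975701; d2 = 0.0521975701
phi(d1) = 0.3551568410; exp(-qT) = 1.0000000000; exp(-rT) = 0.9521811297
N(d1) = 0.6851671986
Delta = exp(-qT) * N(d1) = 1.0000000000 * 0.6851671986 = 0.685167


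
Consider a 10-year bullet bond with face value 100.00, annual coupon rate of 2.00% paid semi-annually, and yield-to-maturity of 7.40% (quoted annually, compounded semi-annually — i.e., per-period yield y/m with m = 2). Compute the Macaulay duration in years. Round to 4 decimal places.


Answer: Macaulay duration = 8.8018 years

Derivation:
Coupon per period c = face * coupon_rate / m = 1.000000
Periods per year m = 2; per-period yield y/m = 0.037000
Number of cashflows N = 20
Cashflows (t years, CF_t, discount factor 1/(1+y/m)^(m*t), PV):
  t = 0.5000: CF_t = 1.000000, DF = 0.964320, PV = 0.964320
  t = 1.0000: CF_t = 1.000000, DF = 0.929913, PV = 0.929913
  t = 1.5000: CF_t = 1.000000, DF = 0.896734, PV = 0.896734
  t = 2.0000: CF_t = 1.000000, DF = 0.864739, PV = 0.864739
  t = 2.5000: CF_t = 1.000000, DF = 0.833885, PV = 0.833885
  t = 3.0000: CF_t = 1.000000, DF = 0.804132, PV = 0.804132
  t = 3.5000: CF_t = 1.000000, DF = 0.775441, PV = 0.775441
  t = 4.0000: CF_t = 1.000000, DF = 0.747773, PV = 0.747773
  t = 4.5000: CF_t = 1.000000, DF = 0.721093, PV = 0.721093
  t = 5.0000: CF_t = 1.000000, DF = 0.695364, PV = 0.695364
  t = 5.5000: CF_t = 1.000000, DF = 0.670554, PV = 0.670554
  t = 6.0000: CF_t = 1.000000, DF = 0.646629, PV = 0.646629
  t = 6.5000: CF_t = 1.000000, DF = 0.623557, PV = 0.623557
  t = 7.0000: CF_t = 1.000000, DF = 0.601309, PV = 0.601309
  t = 7.5000: CF_t = 1.000000, DF = 0.579854, PV = 0.579854
  t = 8.0000: CF_t = 1.000000, DF = 0.559165, PV = 0.559165
  t = 8.5000: CF_t = 1.000000, DF = 0.539214, PV = 0.539214
  t = 9.0000: CF_t = 1.000000, DF = 0.519975, PV = 0.519975
  t = 9.5000: CF_t = 1.000000, DF = 0.501422, PV = 0.501422
  t = 10.0000: CF_t = 101.000000, DF = 0.483532, PV = 48.836693
Price P = sum_t PV_t = 62.311766
Macaulay numerator sum_t t * PV_t:
  t * PV_t at t = 0.5000: 0.482160
  t * PV_t at t = 1.0000: 0.929913
  t * PV_t at t = 1.5000: 1.345101
  t * PV_t at t = 2.0000: 1.729478
  t * PV_t at t = 2.5000: 2.084713
  t * PV_t at t = 3.0000: 2.412397
  t * PV_t at t = 3.5000: 2.714043
  t * PV_t at t = 4.0000: 2.991093
  t * PV_t at t = 4.5000: 3.244918
  t * PV_t at t = 5.0000: 3.476822
  t * PV_t at t = 5.5000: 3.688046
  t * PV_t at t = 6.0000: 3.879772
  t * PV_t at t = 6.5000: 4.053121
  t * PV_t at t = 7.0000: 4.209160
  t * PV_t at t = 7.5000: 4.348905
  t * PV_t at t = 8.0000: 4.473319
  t * PV_t at t = 8.5000: 4.583319
  t * PV_t at t = 9.0000: 4.679774
  t * PV_t at t = 9.5000: 4.763512
  t * PV_t at t = 10.0000: 488.366928
Macaulay duration D = (sum_t t * PV_t) / P = 548.456493 / 62.311766 = 8.801813


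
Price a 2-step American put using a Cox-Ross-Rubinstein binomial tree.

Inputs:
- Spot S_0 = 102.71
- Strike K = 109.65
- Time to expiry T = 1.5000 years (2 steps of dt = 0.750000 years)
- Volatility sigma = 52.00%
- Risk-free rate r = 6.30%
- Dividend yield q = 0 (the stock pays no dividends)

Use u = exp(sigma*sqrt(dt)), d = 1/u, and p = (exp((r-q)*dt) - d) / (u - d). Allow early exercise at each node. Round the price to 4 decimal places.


Answer: Price = V(0,0) = 25.1045

Derivation:
dt = T/N = 0.750000
u = exp(sigma*sqrt(dt)) = 1.568835; d = 1/u = 0.637416
p = (exp((r-q)*dt) - d) / (u - d) = 0.441228
Discount per step: exp(-r*dt) = 0.953849
Stock lattice S(k, i) with i counting down-moves:
  k=0: S(0,0) = 102.7100
  k=1: S(1,0) = 161.1350; S(1,1) = 65.4690
  k=2: S(2,0) = 252.7942; S(2,1) = 102.7100; S(2,2) = 41.7310
Terminal payoffs V(N, i) = max(K - S_T, 0):
  V(2,0) = 0.000000; V(2,1) = 6.940000; V(2,2) = 67.919050
Backward induction: V(k, i) = exp(-r*dt) * [p * V(k+1, i) + (1-p) * V(k+1, i+1)]; then take max(V_cont, immediate exercise) for American.
  V(1,0) = exp(-r*dt) * [p*0.000000 + (1-p)*6.940000] = 3.698908; exercise = 0.000000; V(1,0) = max -> 3.698908
  V(1,1) = exp(-r*dt) * [p*6.940000 + (1-p)*67.919050] = 39.120564; exercise = 44.181031; V(1,1) = max -> 44.181031
  V(0,0) = exp(-r*dt) * [p*3.698908 + (1-p)*44.181031] = 25.104520; exercise = 6.940000; V(0,0) = max -> 25.104520


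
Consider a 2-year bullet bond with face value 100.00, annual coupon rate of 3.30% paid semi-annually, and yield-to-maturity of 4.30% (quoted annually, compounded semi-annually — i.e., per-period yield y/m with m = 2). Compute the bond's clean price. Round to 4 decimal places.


Coupon per period c = face * coupon_rate / m = 1.650000
Periods per year m = 2; per-period yield y/m = 0.021500
Number of cashflows N = 4
Cashflows (t years, CF_t, discount factor 1/(1+y/m)^(m*t), PV):
  t = 0.5000: CF_t = 1.650000, DF = 0.978953, PV = 1.615272
  t = 1.0000: CF_t = 1.650000, DF = 0.958348, PV = 1.581274
  t = 1.5000: CF_t = 1.650000, DF = 0.938177, PV = 1.547992
  t = 2.0000: CF_t = 101.650000, DF = 0.918431, PV = 93.358507
Price P = sum_t PV_t = 98.103046

Answer: Price = 98.1030


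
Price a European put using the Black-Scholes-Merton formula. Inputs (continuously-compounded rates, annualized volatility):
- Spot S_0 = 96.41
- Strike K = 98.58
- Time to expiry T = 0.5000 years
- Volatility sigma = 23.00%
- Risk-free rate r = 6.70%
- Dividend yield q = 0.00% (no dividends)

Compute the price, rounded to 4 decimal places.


Answer: Price = 5.6894

Derivation:
d1 = (ln(S/K) + (r - q + 0.5*sigma^2) * T) / (sigma * sqrt(T)) = 0.15043869
d2 = d1 - sigma * sqrt(T) = -0.01219587
exp(-rT) = 0.96705491; exp(-qT) = 1.00000000
P = K * exp(-rT) * N(-d2) - S_0 * exp(-qT) * N(-d1)
N(-d1) = 0.44020926; N(-d2) = 0.50486533
P = 98.5800 * 0.96705491 * 0.50486533 - 96.4100 * 1.00000000 * 0.44020926 = 5.6894


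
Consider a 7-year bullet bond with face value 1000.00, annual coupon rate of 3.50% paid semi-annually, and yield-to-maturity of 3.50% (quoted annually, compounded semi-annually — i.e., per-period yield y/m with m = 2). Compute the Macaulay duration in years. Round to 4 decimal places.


Coupon per period c = face * coupon_rate / m = 17.500000
Periods per year m = 2; per-period yield y/m = 0.017500
Number of cashflows N = 14
Cashflows (t years, CF_t, discount factor 1/(1+y/m)^(m*t), PV):
  t = 0.5000: CF_t = 17.500000, DF = 0.982801, PV = 17.199017
  t = 1.0000: CF_t = 17.500000, DF = 0.965898, PV = 16.903211
  t = 1.5000: CF_t = 17.500000, DF = 0.949285, PV = 16.612492
  t = 2.0000: CF_t = 17.500000, DF = 0.932959, PV = 16.326774
  t = 2.5000: CF_t = 17.500000, DF = 0.916913, PV = 16.045969
  t = 3.0000: CF_t = 17.500000, DF = 0.901143, PV = 15.769994
  t = 3.5000: CF_t = 17.500000, DF = 0.885644, PV = 15.498766
  t = 4.0000: CF_t = 17.500000, DF = 0.870412, PV = 15.232203
  t = 4.5000: CF_t = 17.500000, DF = 0.855441, PV = 14.970224
  t = 5.0000: CF_t = 17.500000, DF = 0.840729, PV = 14.712750
  t = 5.5000: CF_t = 17.500000, DF = 0.826269, PV = 14.459706
  t = 6.0000: CF_t = 17.500000, DF = 0.812058, PV = 14.211013
  t = 6.5000: CF_t = 17.500000, DF = 0.798091, PV = 13.966597
  t = 7.0000: CF_t = 1017.500000, DF = 0.784365, PV = 798.091283
Price P = sum_t PV_t = 1000.000000
Macaulay numerator sum_t t * PV_t:
  t * PV_t at t = 0.5000: 8.599509
  t * PV_t at t = 1.0000: 16.903211
  t * PV_t at t = 1.5000: 24.918739
  t * PV_t at t = 2.0000: 32.653548
  t * PV_t at t = 2.5000: 40.114923
  t * PV_t at t = 3.0000: 47.309983
  t * PV_t at t = 3.5000: 54.245681
  t * PV_t at t = 4.0000: 60.928810
  t * PV_t at t = 4.5000: 67.366006
  t * PV_t at t = 5.0000: 73.563752
  t * PV_t at t = 5.5000: 79.528381
  t * PV_t at t = 6.0000: 85.266077
  t * PV_t at t = 6.5000: 90.782883
  t * PV_t at t = 7.0000: 5586.638981
Macaulay duration D = (sum_t t * PV_t) / P = 6268.820486 / 1000.000000 = 6.268820

Answer: Macaulay duration = 6.2688 years


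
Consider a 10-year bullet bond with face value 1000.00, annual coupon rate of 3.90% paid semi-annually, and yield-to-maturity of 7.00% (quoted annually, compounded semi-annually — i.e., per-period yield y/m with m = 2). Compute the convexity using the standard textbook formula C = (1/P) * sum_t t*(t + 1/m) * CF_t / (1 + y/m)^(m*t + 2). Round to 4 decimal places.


Coupon per period c = face * coupon_rate / m = 19.500000
Periods per year m = 2; per-period yield y/m = 0.035000
Number of cashflows N = 20
Cashflows (t years, CF_t, discount factor 1/(1+y/m)^(m*t), PV):
  t = 0.5000: CF_t = 19.500000, DF = 0.966184, PV = 18.840580
  t = 1.0000: CF_t = 19.500000, DF = 0.933511, PV = 18.203459
  t = 1.5000: CF_t = 19.500000, DF = 0.901943, PV = 17.587883
  t = 2.0000: CF_t = 19.500000, DF = 0.871442, PV = 16.993123
  t = 2.5000: CF_t = 19.500000, DF = 0.841973, PV = 16.418477
  t = 3.0000: CF_t = 19.500000, DF = 0.813501, PV = 15.863263
  t = 3.5000: CF_t = 19.500000, DF = 0.785991, PV = 15.326824
  t = 4.0000: CF_t = 19.500000, DF = 0.759412, PV = 14.808525
  t = 4.5000: CF_t = 19.500000, DF = 0.733731, PV = 14.307754
  t = 5.0000: CF_t = 19.500000, DF = 0.708919, PV = 13.823917
  t = 5.5000: CF_t = 19.500000, DF = 0.684946, PV = 13.356441
  t = 6.0000: CF_t = 19.500000, DF = 0.661783, PV = 12.904774
  t = 6.5000: CF_t = 19.500000, DF = 0.639404, PV = 12.468381
  t = 7.0000: CF_t = 19.500000, DF = 0.617782, PV = 12.046745
  t = 7.5000: CF_t = 19.500000, DF = 0.596891, PV = 11.639367
  t = 8.0000: CF_t = 19.500000, DF = 0.576706, PV = 11.245765
  t = 8.5000: CF_t = 19.500000, DF = 0.557204, PV = 10.865474
  t = 9.0000: CF_t = 19.500000, DF = 0.538361, PV = 10.498042
  t = 9.5000: CF_t = 19.500000, DF = 0.520156, PV = 10.143036
  t = 10.0000: CF_t = 1019.500000, DF = 0.502566, PV = 512.365919
Price P = sum_t PV_t = 779.707749
Convexity numerator sum_t t*(t + 1/m) * CF_t / (1+y/m)^(m*t + 2):
  t = 0.5000: term = 8.793941
  t = 1.0000: term = 25.489685
  t = 1.5000: term = 49.255430
  t = 2.0000: term = 79.316313
  t = 2.5000: term = 114.951178
  t = 3.0000: term = 155.489516
  t = 3.5000: term = 200.308555
  t = 4.0000: term = 248.830504
  t = 4.5000: term = 300.519932
  t = 5.0000: term = 354.881294
  t = 5.5000: term = 411.456572
  t = 6.0000: term = 469.823052
  t = 6.5000: term = 529.591201
  t = 7.0000: term = 590.402677
  t = 7.5000: term = 651.928422
  t = 8.0000: term = 713.866871
  t = 8.5000: term = 775.942251
  t = 9.0000: term = 837.902971
  t = 9.5000: term = 899.520097
  t = 10.0000: term = 50221.402146
Convexity = (1/P) * sum = 57639.672609 / 779.707749 = 73.924714

Answer: Convexity = 73.9247


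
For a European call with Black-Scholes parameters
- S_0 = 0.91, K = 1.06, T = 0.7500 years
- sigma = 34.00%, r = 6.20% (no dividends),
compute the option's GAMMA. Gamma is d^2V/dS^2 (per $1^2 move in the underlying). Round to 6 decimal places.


d1 = -0.2130408487; d2 = -0.5074894860
phi(d1) = 0.3899909541; exp(-qT) = 1.0000000000; exp(-rT) = 0.9545645606
Gamma = exp(-qT) * phi(d1) / (S * sigma * sqrt(T)) = 1.0000000000 * 0.3899909541 / (0.9100 * 0.3400 * 0.8660254038) = 1.455471

Answer: Gamma = 1.455471


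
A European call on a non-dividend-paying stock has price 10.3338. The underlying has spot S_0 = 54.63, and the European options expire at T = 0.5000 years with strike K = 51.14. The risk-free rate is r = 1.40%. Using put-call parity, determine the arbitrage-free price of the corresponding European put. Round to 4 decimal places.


Answer: Put price = 6.4871

Derivation:
Put-call parity: C - P = S_0 * exp(-qT) - K * exp(-rT).
S_0 * exp(-qT) = 54.6300 * 1.00000000 = 54.63000000
K * exp(-rT) = 51.1400 * 0.99302444 = 50.78327001
P = C - S*exp(-qT) + K*exp(-rT)
P = 10.3338 - 54.63000000 + 50.78327001 = 6.4871
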